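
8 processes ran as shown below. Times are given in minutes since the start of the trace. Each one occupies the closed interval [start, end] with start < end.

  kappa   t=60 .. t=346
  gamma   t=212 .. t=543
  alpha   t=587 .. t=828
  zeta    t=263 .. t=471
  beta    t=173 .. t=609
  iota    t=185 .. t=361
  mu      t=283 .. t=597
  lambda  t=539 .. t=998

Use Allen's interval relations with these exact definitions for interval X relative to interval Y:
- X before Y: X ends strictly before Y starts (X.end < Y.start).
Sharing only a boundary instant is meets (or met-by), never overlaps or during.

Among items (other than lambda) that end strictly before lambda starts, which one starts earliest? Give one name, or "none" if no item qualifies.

kappa

Target lambda = [t=539, t=998].
alpha [t=587, t=828] → during → excluded.
beta [t=173, t=609] → overlaps → excluded.
gamma [t=212, t=543] → overlaps → excluded.
iota [t=185, t=361] → before → candidate.
kappa [t=60, t=346] → before → candidate.
mu [t=283, t=597] → overlaps → excluded.
zeta [t=263, t=471] → before → candidate.
Among candidates, earliest start is t=60 → kappa.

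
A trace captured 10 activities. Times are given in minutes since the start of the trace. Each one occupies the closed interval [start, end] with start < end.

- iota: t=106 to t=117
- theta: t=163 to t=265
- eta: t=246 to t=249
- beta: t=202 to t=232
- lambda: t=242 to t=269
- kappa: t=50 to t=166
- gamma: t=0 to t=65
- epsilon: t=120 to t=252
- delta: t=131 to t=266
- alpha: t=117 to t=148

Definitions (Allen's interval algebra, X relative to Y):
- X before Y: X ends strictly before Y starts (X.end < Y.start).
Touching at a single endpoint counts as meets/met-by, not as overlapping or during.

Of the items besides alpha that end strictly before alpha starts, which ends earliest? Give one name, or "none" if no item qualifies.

Target alpha = [t=117, t=148].
beta [t=202, t=232] → after → excluded.
delta [t=131, t=266] → overlapped-by → excluded.
epsilon [t=120, t=252] → overlapped-by → excluded.
eta [t=246, t=249] → after → excluded.
gamma [t=0, t=65] → before → candidate.
iota [t=106, t=117] → meets → excluded.
kappa [t=50, t=166] → contains → excluded.
lambda [t=242, t=269] → after → excluded.
theta [t=163, t=265] → after → excluded.
Among candidates, earliest end is t=65 → gamma.

gamma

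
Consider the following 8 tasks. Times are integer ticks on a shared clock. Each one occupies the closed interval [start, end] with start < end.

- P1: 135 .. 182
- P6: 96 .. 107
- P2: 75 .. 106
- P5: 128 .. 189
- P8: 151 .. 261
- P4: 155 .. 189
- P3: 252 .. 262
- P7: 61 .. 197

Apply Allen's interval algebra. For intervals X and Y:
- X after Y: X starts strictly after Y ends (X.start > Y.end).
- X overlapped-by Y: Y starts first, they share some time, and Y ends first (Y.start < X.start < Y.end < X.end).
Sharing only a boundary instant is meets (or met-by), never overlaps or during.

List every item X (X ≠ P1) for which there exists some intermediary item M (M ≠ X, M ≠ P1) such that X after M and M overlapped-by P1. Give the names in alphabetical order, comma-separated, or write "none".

P3

Target P1 = [135, 182].
Intermediaries M with M overlapped-by P1: P4, P8.
Via P4 — items with X after P4: P3.
Via P8 — items with X after P8: none.
Union: P3.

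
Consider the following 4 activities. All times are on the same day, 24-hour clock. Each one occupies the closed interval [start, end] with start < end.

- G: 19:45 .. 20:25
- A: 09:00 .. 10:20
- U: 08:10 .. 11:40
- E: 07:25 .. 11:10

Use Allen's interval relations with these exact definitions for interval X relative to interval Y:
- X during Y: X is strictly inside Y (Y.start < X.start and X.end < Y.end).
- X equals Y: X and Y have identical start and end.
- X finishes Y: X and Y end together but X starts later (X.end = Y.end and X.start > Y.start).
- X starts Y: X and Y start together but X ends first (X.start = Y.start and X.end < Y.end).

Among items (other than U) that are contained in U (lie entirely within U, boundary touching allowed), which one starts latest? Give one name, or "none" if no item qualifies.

A

Target U = [08:10, 11:40].
A [09:00, 10:20] → during → candidate.
E [07:25, 11:10] → overlaps → excluded.
G [19:45, 20:25] → after → excluded.
Among candidates, latest start is 09:00 → A.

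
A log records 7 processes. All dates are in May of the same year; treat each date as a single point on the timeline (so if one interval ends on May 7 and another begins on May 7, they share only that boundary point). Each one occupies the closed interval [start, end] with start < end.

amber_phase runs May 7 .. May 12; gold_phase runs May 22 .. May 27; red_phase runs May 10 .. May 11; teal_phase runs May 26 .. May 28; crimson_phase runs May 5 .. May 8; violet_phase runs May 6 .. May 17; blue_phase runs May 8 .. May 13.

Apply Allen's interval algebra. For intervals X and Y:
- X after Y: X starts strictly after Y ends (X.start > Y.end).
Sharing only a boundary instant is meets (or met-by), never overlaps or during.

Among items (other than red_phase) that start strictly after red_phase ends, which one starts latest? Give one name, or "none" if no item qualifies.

teal_phase

Target red_phase = [May 10, May 11].
amber_phase [May 7, May 12] → contains → excluded.
blue_phase [May 8, May 13] → contains → excluded.
crimson_phase [May 5, May 8] → before → excluded.
gold_phase [May 22, May 27] → after → candidate.
teal_phase [May 26, May 28] → after → candidate.
violet_phase [May 6, May 17] → contains → excluded.
Among candidates, latest start is May 26 → teal_phase.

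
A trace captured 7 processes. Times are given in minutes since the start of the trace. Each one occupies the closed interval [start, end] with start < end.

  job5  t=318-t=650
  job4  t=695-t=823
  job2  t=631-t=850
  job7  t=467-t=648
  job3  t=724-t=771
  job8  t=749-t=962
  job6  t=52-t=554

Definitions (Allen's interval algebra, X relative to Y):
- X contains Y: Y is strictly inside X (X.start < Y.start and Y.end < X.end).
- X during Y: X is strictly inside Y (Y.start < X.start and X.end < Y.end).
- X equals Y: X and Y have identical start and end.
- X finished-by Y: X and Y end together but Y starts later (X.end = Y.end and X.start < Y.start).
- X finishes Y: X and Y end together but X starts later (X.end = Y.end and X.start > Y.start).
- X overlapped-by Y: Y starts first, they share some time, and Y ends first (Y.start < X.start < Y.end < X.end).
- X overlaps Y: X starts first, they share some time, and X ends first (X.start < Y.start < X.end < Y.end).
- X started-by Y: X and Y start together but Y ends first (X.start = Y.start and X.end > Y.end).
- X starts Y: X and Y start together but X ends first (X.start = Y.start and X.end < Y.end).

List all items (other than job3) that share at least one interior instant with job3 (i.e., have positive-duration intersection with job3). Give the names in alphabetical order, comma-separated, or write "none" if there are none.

job2, job4, job8

Target job3 = [t=724, t=771].
job2 [t=631, t=850] → contains → yes.
job4 [t=695, t=823] → contains → yes.
job5 [t=318, t=650] → before → no.
job6 [t=52, t=554] → before → no.
job7 [t=467, t=648] → before → no.
job8 [t=749, t=962] → overlapped-by → yes.
Result: job2, job4, job8.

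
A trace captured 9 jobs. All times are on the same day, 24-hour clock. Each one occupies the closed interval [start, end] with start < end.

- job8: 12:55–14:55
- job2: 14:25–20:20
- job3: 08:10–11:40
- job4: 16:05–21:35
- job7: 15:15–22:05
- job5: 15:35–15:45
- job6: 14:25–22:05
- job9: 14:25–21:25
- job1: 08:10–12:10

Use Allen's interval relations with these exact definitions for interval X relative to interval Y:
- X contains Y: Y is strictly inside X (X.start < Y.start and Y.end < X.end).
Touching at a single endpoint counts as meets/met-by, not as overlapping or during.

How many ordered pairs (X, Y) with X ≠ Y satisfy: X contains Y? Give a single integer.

6

Checking all 72 ordered pairs for relation 'contains'; matching pairs in alphabetical order:
(job2, job5): job2 contains job5 ✓
(job6, job4): job6 contains job4 ✓
(job6, job5): job6 contains job5 ✓
(job7, job4): job7 contains job4 ✓
(job7, job5): job7 contains job5 ✓
(job9, job5): job9 contains job5 ✓
Count: 6.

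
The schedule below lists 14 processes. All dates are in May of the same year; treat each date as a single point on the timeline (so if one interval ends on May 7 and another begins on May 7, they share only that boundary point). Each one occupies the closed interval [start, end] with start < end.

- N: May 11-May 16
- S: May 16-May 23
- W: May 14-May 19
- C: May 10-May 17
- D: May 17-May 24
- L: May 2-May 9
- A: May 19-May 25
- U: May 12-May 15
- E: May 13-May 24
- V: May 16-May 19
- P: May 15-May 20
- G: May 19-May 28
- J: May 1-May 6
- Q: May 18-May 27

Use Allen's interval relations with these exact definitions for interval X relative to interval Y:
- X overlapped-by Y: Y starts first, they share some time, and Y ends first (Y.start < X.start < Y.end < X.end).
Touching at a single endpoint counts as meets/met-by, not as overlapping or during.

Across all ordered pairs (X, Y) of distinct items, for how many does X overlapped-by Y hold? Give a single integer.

Checking all 182 ordered pairs for relation 'overlapped-by'; matching pairs in alphabetical order:
(A, D): A overlapped-by D ✓
(A, E): A overlapped-by E ✓
(A, P): A overlapped-by P ✓
(A, S): A overlapped-by S ✓
(D, P): D overlapped-by P ✓
(D, S): D overlapped-by S ✓
(D, V): D overlapped-by V ✓
(D, W): D overlapped-by W ✓
(E, C): E overlapped-by C ✓
(E, N): E overlapped-by N ✓
(E, U): E overlapped-by U ✓
(G, D): G overlapped-by D ✓
(G, E): G overlapped-by E ✓
(G, P): G overlapped-by P ✓
(G, Q): G overlapped-by Q ✓
(G, S): G overlapped-by S ✓
(L, J): L overlapped-by J ✓
(P, C): P overlapped-by C ✓
(P, N): P overlapped-by N ✓
(P, W): P overlapped-by W ✓
(Q, D): Q overlapped-by D ✓
(Q, E): Q overlapped-by E ✓
(Q, P): Q overlapped-by P ✓
(Q, S): Q overlapped-by S ✓
... plus 9 further pairs not listed.
Count: 33.

33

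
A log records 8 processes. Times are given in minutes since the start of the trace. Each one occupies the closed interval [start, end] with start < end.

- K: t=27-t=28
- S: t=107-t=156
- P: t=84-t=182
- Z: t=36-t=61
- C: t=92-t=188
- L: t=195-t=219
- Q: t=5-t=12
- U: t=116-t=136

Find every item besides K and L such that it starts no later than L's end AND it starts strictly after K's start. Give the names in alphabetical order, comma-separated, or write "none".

C, P, S, U, Z

Conditions: its start is no later than L's end (X.start <= t=219) AND its start is strictly after K's start (X.start > t=27).
C: start t=92 <= t=219? ✓; start t=92 > t=27? ✓ → yes.
P: start t=84 <= t=219? ✓; start t=84 > t=27? ✓ → yes.
Q: start t=5 <= t=219? ✓; start t=5 > t=27? ✗ → no.
S: start t=107 <= t=219? ✓; start t=107 > t=27? ✓ → yes.
U: start t=116 <= t=219? ✓; start t=116 > t=27? ✓ → yes.
Z: start t=36 <= t=219? ✓; start t=36 > t=27? ✓ → yes.
Result: C, P, S, U, Z.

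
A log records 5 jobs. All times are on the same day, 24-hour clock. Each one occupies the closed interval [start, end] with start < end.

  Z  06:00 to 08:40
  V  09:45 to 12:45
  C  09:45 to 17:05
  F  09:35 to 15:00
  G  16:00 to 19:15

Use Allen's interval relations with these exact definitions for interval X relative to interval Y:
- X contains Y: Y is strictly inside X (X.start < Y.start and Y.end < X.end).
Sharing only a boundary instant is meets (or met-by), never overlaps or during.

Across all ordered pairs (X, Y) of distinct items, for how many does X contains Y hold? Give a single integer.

Checking all 20 ordered pairs for relation 'contains'; matching pairs in alphabetical order:
(F, V): F contains V ✓
Count: 1.

1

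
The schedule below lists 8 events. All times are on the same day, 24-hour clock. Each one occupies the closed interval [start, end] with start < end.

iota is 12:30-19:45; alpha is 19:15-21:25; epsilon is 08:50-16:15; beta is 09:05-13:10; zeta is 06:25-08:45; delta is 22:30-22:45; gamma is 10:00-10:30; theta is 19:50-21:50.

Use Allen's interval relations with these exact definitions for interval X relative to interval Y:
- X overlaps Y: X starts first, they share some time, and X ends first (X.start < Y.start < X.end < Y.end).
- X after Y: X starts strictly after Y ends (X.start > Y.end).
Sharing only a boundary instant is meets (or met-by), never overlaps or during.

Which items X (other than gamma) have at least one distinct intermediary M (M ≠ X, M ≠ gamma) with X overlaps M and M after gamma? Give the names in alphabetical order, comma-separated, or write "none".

alpha, beta, epsilon, iota

Target gamma = [10:00, 10:30].
Intermediaries M with M after gamma: alpha, delta, iota, theta.
Via alpha — items with X overlaps alpha: iota.
Via delta — items with X overlaps delta: none.
Via iota — items with X overlaps iota: beta, epsilon.
Via theta — items with X overlaps theta: alpha.
Union: alpha, beta, epsilon, iota.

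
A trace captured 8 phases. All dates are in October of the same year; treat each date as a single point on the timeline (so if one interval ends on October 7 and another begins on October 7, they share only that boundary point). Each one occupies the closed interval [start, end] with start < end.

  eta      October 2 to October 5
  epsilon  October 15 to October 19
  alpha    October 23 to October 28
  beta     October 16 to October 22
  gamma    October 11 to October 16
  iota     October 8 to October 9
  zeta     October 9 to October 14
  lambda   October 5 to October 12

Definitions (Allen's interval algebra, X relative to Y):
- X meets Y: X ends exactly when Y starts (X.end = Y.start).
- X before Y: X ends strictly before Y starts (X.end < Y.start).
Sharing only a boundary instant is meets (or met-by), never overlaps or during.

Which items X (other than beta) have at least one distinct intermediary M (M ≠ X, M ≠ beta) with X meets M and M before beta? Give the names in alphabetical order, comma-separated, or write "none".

Target beta = [October 16, October 22].
Intermediaries M with M before beta: eta, iota, lambda, zeta.
Via eta — items with X meets eta: none.
Via iota — items with X meets iota: none.
Via lambda — items with X meets lambda: eta.
Via zeta — items with X meets zeta: iota.
Union: eta, iota.

eta, iota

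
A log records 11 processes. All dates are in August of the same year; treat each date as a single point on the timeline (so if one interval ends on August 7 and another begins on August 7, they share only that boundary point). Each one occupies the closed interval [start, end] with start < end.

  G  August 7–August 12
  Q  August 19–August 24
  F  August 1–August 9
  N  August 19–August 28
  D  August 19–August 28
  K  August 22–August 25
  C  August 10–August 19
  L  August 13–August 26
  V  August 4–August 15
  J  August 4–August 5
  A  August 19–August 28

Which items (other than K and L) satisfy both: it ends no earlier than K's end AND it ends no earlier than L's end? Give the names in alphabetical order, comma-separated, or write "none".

A, D, N

Conditions: its end is no earlier than K's end (X.end >= August 25) AND its end is no earlier than L's end (X.end >= August 26).
A: end August 28 >= August 25? ✓; end August 28 >= August 26? ✓ → yes.
C: end August 19 >= August 25? ✗; end August 19 >= August 26? ✗ → no.
D: end August 28 >= August 25? ✓; end August 28 >= August 26? ✓ → yes.
F: end August 9 >= August 25? ✗; end August 9 >= August 26? ✗ → no.
G: end August 12 >= August 25? ✗; end August 12 >= August 26? ✗ → no.
J: end August 5 >= August 25? ✗; end August 5 >= August 26? ✗ → no.
N: end August 28 >= August 25? ✓; end August 28 >= August 26? ✓ → yes.
Q: end August 24 >= August 25? ✗; end August 24 >= August 26? ✗ → no.
V: end August 15 >= August 25? ✗; end August 15 >= August 26? ✗ → no.
Result: A, D, N.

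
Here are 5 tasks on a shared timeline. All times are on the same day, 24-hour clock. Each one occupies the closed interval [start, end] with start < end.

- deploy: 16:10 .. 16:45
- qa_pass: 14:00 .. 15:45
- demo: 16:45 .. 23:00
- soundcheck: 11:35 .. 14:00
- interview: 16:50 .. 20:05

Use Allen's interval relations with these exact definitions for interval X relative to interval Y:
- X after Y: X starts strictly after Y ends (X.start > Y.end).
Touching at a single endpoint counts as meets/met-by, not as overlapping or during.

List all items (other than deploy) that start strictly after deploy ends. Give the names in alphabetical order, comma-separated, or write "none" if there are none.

Target deploy = [16:10, 16:45].
demo [16:45, 23:00] → met-by → no.
interview [16:50, 20:05] → after → yes.
qa_pass [14:00, 15:45] → before → no.
soundcheck [11:35, 14:00] → before → no.
Result: interview.

interview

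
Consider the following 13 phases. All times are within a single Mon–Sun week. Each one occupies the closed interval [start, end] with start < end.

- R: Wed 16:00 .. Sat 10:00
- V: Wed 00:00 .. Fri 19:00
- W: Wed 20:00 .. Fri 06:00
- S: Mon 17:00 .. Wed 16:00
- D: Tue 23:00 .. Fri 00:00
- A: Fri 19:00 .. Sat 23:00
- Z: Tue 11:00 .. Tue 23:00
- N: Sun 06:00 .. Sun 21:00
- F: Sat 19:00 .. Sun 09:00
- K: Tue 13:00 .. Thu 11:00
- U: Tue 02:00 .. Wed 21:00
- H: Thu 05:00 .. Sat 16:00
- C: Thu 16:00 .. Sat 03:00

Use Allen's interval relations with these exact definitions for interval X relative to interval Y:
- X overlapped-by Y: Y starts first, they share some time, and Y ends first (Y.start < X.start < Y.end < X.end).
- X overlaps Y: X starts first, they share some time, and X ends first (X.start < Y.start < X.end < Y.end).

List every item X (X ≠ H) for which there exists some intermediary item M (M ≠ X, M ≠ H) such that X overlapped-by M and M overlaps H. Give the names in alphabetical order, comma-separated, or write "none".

A, C, D, R, V, W

Target H = [Thu 05:00, Sat 16:00].
Intermediaries M with M overlaps H: D, K, R, V, W.
Via D — items with X overlapped-by D: C, R, V, W.
Via K — items with X overlapped-by K: D, R, V, W.
Via R — items with X overlapped-by R: A.
Via V — items with X overlapped-by V: C, R.
Via W — items with X overlapped-by W: C.
Union: A, C, D, R, V, W.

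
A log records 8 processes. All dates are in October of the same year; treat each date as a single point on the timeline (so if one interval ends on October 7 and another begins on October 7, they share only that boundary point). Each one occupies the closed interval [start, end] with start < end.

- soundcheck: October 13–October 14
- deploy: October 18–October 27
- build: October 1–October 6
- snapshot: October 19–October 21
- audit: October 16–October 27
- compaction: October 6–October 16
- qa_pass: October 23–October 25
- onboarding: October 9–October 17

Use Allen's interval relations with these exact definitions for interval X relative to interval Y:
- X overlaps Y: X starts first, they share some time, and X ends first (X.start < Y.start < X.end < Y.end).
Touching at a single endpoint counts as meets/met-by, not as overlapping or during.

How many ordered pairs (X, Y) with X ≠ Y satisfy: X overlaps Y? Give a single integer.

Checking all 56 ordered pairs for relation 'overlaps'; matching pairs in alphabetical order:
(compaction, onboarding): compaction overlaps onboarding ✓
(onboarding, audit): onboarding overlaps audit ✓
Count: 2.

2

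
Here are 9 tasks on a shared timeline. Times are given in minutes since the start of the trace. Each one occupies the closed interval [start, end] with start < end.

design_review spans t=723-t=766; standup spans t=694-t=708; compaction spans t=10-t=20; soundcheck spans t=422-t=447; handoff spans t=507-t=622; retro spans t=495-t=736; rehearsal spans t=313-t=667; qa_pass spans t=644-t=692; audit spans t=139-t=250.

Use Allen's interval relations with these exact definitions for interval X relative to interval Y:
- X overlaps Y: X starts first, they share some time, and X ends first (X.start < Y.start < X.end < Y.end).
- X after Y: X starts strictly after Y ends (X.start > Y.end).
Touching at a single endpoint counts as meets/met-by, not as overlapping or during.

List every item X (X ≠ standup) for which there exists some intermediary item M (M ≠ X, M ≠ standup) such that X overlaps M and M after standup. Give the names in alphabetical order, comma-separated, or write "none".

Target standup = [t=694, t=708].
Intermediaries M with M after standup: design_review.
Via design_review — items with X overlaps design_review: retro.
Union: retro.

retro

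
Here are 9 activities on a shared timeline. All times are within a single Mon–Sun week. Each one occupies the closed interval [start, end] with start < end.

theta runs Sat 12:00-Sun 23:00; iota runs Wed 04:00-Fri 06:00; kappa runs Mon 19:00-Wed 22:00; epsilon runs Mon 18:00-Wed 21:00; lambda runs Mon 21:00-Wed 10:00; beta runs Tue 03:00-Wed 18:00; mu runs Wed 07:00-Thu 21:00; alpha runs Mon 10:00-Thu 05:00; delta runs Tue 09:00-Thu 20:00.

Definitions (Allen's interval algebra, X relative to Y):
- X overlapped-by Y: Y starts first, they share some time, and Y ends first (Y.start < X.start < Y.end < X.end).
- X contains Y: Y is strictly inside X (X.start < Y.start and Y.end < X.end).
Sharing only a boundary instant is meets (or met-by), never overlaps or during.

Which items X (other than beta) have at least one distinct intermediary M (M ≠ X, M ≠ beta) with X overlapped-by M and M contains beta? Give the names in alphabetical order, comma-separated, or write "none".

Target beta = [Tue 03:00, Wed 18:00].
Intermediaries M with M contains beta: alpha, epsilon, kappa.
Via alpha — items with X overlapped-by alpha: delta, iota, mu.
Via epsilon — items with X overlapped-by epsilon: delta, iota, kappa, mu.
Via kappa — items with X overlapped-by kappa: delta, iota, mu.
Union: delta, iota, kappa, mu.

delta, iota, kappa, mu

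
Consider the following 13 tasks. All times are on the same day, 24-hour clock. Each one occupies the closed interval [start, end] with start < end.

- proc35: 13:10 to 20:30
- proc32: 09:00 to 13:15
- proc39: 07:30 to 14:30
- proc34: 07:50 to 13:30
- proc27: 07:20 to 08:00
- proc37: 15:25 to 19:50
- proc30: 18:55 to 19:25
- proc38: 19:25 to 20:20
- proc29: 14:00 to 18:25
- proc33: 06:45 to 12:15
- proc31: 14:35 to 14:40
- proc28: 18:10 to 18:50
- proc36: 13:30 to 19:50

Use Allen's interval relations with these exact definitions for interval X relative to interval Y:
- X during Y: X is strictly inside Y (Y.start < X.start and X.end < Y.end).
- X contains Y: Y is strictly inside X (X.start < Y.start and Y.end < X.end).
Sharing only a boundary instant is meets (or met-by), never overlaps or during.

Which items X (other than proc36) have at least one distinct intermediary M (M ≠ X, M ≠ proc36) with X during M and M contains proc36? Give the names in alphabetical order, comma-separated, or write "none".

proc28, proc29, proc30, proc31, proc37, proc38

Target proc36 = [13:30, 19:50].
Intermediaries M with M contains proc36: proc35.
Via proc35 — items with X during proc35: proc28, proc29, proc30, proc31, proc37, proc38.
Union: proc28, proc29, proc30, proc31, proc37, proc38.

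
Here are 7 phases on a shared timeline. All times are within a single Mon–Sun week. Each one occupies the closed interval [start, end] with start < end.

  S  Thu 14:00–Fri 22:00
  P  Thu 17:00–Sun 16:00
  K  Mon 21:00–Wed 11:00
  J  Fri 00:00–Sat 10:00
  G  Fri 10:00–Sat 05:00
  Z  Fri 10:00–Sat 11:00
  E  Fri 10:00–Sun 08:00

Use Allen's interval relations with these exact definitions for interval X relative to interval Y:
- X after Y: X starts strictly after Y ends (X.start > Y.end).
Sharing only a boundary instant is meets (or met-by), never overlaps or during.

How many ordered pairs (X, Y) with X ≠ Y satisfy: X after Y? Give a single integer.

6

Checking all 42 ordered pairs for relation 'after'; matching pairs in alphabetical order:
(E, K): E after K ✓
(G, K): G after K ✓
(J, K): J after K ✓
(P, K): P after K ✓
(S, K): S after K ✓
(Z, K): Z after K ✓
Count: 6.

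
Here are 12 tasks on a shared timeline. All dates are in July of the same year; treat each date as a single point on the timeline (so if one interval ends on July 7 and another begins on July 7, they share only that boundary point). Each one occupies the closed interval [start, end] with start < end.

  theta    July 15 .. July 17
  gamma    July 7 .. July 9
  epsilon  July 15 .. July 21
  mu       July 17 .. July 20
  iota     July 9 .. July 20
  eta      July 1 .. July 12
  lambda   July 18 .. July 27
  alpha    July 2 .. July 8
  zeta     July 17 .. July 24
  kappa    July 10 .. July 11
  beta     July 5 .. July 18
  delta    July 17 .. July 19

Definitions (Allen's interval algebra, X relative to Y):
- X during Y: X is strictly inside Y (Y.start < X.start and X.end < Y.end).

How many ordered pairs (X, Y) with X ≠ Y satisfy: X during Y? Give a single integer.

Checking all 132 ordered pairs for relation 'during'; matching pairs in alphabetical order:
(alpha, eta): alpha during eta ✓
(delta, epsilon): delta during epsilon ✓
(delta, iota): delta during iota ✓
(gamma, beta): gamma during beta ✓
(gamma, eta): gamma during eta ✓
(kappa, beta): kappa during beta ✓
(kappa, eta): kappa during eta ✓
(kappa, iota): kappa during iota ✓
(mu, epsilon): mu during epsilon ✓
(theta, beta): theta during beta ✓
(theta, iota): theta during iota ✓
Count: 11.

11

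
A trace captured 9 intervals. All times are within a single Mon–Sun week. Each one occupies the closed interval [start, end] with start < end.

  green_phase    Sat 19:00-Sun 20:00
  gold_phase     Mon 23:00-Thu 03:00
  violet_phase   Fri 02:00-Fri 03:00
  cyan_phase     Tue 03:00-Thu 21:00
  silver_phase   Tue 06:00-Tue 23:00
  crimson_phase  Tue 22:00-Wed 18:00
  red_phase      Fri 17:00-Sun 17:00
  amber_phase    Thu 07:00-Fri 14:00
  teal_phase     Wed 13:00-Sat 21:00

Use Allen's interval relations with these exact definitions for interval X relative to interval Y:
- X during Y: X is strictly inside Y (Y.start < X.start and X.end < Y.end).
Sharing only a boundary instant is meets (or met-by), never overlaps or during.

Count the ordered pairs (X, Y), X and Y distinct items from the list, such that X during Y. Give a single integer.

Checking all 72 ordered pairs for relation 'during'; matching pairs in alphabetical order:
(amber_phase, teal_phase): amber_phase during teal_phase ✓
(crimson_phase, cyan_phase): crimson_phase during cyan_phase ✓
(crimson_phase, gold_phase): crimson_phase during gold_phase ✓
(silver_phase, cyan_phase): silver_phase during cyan_phase ✓
(silver_phase, gold_phase): silver_phase during gold_phase ✓
(violet_phase, amber_phase): violet_phase during amber_phase ✓
(violet_phase, teal_phase): violet_phase during teal_phase ✓
Count: 7.

7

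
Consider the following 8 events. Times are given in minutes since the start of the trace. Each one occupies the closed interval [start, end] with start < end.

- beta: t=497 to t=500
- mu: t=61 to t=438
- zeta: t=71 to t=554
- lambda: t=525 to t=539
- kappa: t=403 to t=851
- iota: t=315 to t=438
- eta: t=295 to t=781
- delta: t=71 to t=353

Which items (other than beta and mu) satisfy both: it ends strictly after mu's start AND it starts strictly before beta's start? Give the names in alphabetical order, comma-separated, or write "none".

delta, eta, iota, kappa, zeta

Conditions: its end is strictly after mu's start (X.end > t=61) AND its start is strictly before beta's start (X.start < t=497).
delta: end t=353 > t=61? ✓; start t=71 < t=497? ✓ → yes.
eta: end t=781 > t=61? ✓; start t=295 < t=497? ✓ → yes.
iota: end t=438 > t=61? ✓; start t=315 < t=497? ✓ → yes.
kappa: end t=851 > t=61? ✓; start t=403 < t=497? ✓ → yes.
lambda: end t=539 > t=61? ✓; start t=525 < t=497? ✗ → no.
zeta: end t=554 > t=61? ✓; start t=71 < t=497? ✓ → yes.
Result: delta, eta, iota, kappa, zeta.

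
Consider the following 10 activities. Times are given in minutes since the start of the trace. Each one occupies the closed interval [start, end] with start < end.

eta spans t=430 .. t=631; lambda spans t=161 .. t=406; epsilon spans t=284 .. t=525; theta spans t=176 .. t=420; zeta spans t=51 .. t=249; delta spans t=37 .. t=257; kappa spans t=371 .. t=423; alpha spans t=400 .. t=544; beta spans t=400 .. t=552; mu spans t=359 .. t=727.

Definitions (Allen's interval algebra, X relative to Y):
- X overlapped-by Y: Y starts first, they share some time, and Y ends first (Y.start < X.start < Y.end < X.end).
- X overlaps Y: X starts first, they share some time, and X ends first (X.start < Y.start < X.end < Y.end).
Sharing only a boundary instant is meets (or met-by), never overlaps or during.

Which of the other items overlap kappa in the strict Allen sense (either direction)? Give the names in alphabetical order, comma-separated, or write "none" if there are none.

alpha, beta, lambda, theta

Target kappa = [t=371, t=423].
alpha [t=400, t=544] → overlapped-by → yes.
beta [t=400, t=552] → overlapped-by → yes.
delta [t=37, t=257] → before → no.
epsilon [t=284, t=525] → contains → no.
eta [t=430, t=631] → after → no.
lambda [t=161, t=406] → overlaps → yes.
mu [t=359, t=727] → contains → no.
theta [t=176, t=420] → overlaps → yes.
zeta [t=51, t=249] → before → no.
Result: alpha, beta, lambda, theta.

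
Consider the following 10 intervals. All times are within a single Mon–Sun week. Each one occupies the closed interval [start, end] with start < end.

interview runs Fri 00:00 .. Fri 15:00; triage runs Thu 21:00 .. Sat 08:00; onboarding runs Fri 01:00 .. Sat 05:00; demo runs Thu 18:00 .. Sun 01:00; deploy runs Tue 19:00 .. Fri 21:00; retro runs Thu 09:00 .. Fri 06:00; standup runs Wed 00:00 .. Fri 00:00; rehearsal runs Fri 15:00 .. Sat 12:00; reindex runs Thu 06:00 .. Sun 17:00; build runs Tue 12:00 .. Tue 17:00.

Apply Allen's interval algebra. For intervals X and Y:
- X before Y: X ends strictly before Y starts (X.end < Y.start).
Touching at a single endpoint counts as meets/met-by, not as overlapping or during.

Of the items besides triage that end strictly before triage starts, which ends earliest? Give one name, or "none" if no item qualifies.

build

Target triage = [Thu 21:00, Sat 08:00].
build [Tue 12:00, Tue 17:00] → before → candidate.
demo [Thu 18:00, Sun 01:00] → contains → excluded.
deploy [Tue 19:00, Fri 21:00] → overlaps → excluded.
interview [Fri 00:00, Fri 15:00] → during → excluded.
onboarding [Fri 01:00, Sat 05:00] → during → excluded.
rehearsal [Fri 15:00, Sat 12:00] → overlapped-by → excluded.
reindex [Thu 06:00, Sun 17:00] → contains → excluded.
retro [Thu 09:00, Fri 06:00] → overlaps → excluded.
standup [Wed 00:00, Fri 00:00] → overlaps → excluded.
Among candidates, earliest end is Tue 17:00 → build.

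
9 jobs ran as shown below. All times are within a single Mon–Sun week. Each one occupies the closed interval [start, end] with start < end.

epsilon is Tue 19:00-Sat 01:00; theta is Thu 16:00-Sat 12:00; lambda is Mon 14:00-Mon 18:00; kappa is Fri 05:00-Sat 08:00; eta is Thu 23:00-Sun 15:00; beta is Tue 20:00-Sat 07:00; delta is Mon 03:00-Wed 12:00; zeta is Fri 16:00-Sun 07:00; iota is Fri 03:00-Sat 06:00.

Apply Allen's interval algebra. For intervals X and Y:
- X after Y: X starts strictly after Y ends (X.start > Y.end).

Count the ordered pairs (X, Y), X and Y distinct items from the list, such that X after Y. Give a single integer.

Checking all 72 ordered pairs for relation 'after'; matching pairs in alphabetical order:
(beta, lambda): beta after lambda ✓
(epsilon, lambda): epsilon after lambda ✓
(eta, delta): eta after delta ✓
(eta, lambda): eta after lambda ✓
(iota, delta): iota after delta ✓
(iota, lambda): iota after lambda ✓
(kappa, delta): kappa after delta ✓
(kappa, lambda): kappa after lambda ✓
(theta, delta): theta after delta ✓
(theta, lambda): theta after lambda ✓
(zeta, delta): zeta after delta ✓
(zeta, lambda): zeta after lambda ✓
Count: 12.

12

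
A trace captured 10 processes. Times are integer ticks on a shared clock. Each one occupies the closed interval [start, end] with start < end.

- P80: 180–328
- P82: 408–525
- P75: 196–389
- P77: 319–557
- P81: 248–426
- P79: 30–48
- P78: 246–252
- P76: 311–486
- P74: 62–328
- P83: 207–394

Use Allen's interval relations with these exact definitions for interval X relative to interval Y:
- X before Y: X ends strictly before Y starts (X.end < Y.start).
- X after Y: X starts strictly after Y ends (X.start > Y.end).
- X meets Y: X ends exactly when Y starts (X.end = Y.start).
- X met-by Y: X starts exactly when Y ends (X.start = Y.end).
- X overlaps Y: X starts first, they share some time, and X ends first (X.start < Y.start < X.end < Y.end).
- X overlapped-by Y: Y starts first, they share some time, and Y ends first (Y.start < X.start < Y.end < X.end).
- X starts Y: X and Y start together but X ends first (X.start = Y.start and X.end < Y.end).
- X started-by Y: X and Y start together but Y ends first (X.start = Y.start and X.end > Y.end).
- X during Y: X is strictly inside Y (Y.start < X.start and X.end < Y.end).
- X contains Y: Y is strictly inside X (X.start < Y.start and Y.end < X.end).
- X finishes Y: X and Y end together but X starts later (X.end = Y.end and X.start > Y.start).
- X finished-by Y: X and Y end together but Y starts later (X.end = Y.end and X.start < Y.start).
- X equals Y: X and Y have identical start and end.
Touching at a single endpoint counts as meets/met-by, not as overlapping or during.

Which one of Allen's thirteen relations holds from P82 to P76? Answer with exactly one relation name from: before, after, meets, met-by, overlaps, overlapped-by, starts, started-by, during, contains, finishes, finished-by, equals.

P82 = [408, 525]; P76 = [311, 486].
Compare endpoints: P82.start > P76.start, P82.start < P76.end, P82.end > P76.start, P82.end > P76.end.
That pattern is 'overlapped-by'.

overlapped-by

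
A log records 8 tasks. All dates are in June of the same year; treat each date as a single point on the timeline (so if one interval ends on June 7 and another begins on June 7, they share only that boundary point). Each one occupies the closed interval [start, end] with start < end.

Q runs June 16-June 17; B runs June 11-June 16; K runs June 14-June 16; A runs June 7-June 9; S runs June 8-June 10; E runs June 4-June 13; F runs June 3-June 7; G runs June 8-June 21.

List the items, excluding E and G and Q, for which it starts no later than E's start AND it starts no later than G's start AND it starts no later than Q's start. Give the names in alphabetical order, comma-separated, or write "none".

F

Conditions: its start is no later than E's start (X.start <= June 4) AND its start is no later than G's start (X.start <= June 8) AND its start is no later than Q's start (X.start <= June 16).
A: start June 7 <= June 4? ✗; start June 7 <= June 8? ✓; start June 7 <= June 16? ✓ → no.
B: start June 11 <= June 4? ✗; start June 11 <= June 8? ✗; start June 11 <= June 16? ✓ → no.
F: start June 3 <= June 4? ✓; start June 3 <= June 8? ✓; start June 3 <= June 16? ✓ → yes.
K: start June 14 <= June 4? ✗; start June 14 <= June 8? ✗; start June 14 <= June 16? ✓ → no.
S: start June 8 <= June 4? ✗; start June 8 <= June 8? ✓; start June 8 <= June 16? ✓ → no.
Result: F.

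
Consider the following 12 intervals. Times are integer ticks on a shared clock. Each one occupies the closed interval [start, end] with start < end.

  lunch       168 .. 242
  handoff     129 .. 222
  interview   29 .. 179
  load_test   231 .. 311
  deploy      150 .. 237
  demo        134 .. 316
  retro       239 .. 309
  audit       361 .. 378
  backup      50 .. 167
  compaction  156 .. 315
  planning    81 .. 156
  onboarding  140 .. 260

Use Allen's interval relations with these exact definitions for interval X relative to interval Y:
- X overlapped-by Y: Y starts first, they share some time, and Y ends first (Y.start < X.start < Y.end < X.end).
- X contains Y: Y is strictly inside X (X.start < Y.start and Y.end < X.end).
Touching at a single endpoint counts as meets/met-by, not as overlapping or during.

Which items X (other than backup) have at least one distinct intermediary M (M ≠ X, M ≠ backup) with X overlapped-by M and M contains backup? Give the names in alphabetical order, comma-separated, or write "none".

Target backup = [50, 167].
Intermediaries M with M contains backup: interview.
Via interview — items with X overlapped-by interview: compaction, demo, deploy, handoff, lunch, onboarding.
Union: compaction, demo, deploy, handoff, lunch, onboarding.

compaction, demo, deploy, handoff, lunch, onboarding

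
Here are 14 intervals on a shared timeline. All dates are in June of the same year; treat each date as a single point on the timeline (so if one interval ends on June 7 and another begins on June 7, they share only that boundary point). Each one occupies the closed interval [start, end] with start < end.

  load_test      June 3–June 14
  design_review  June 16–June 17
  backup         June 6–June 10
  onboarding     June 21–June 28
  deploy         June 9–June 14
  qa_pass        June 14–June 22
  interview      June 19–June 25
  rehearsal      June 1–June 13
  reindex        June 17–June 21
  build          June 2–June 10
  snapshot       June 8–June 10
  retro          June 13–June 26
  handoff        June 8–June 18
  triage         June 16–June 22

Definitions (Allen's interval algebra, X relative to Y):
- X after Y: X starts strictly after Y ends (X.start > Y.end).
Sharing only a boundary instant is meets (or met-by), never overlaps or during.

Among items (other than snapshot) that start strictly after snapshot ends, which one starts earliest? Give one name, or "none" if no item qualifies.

Target snapshot = [June 8, June 10].
backup [June 6, June 10] → finished-by → excluded.
build [June 2, June 10] → finished-by → excluded.
deploy [June 9, June 14] → overlapped-by → excluded.
design_review [June 16, June 17] → after → candidate.
handoff [June 8, June 18] → started-by → excluded.
interview [June 19, June 25] → after → candidate.
load_test [June 3, June 14] → contains → excluded.
onboarding [June 21, June 28] → after → candidate.
qa_pass [June 14, June 22] → after → candidate.
rehearsal [June 1, June 13] → contains → excluded.
reindex [June 17, June 21] → after → candidate.
retro [June 13, June 26] → after → candidate.
triage [June 16, June 22] → after → candidate.
Among candidates, earliest start is June 13 → retro.

retro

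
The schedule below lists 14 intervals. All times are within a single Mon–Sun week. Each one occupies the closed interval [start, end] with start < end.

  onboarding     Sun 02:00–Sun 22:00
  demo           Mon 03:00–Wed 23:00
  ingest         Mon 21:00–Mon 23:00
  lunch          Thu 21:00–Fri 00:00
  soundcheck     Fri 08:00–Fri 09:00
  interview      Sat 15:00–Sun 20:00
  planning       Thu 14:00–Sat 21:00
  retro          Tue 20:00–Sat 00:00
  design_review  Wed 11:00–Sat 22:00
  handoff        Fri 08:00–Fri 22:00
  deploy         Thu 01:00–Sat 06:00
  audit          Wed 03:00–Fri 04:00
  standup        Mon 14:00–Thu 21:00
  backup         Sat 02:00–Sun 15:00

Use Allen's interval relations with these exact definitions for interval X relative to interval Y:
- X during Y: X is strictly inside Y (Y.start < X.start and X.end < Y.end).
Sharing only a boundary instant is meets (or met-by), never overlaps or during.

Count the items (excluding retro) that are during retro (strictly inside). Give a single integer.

Target retro = [Tue 20:00, Sat 00:00].
audit [Wed 03:00, Fri 04:00] → during → counts.
backup [Sat 02:00, Sun 15:00] → after → no.
demo [Mon 03:00, Wed 23:00] → overlaps → no.
deploy [Thu 01:00, Sat 06:00] → overlapped-by → no.
design_review [Wed 11:00, Sat 22:00] → overlapped-by → no.
handoff [Fri 08:00, Fri 22:00] → during → counts.
ingest [Mon 21:00, Mon 23:00] → before → no.
interview [Sat 15:00, Sun 20:00] → after → no.
lunch [Thu 21:00, Fri 00:00] → during → counts.
onboarding [Sun 02:00, Sun 22:00] → after → no.
planning [Thu 14:00, Sat 21:00] → overlapped-by → no.
soundcheck [Fri 08:00, Fri 09:00] → during → counts.
standup [Mon 14:00, Thu 21:00] → overlaps → no.
Total: 4.

4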